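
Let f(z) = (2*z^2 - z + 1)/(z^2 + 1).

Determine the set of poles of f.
The singularities of f are the zeros of the denominator. Factoring,
  z^2 + 1 = (z - I)*(z + I)
so the candidates are z = I, z = -I.

Check the numerator P(z) = 2*z^2 - z + 1 at each one:
  P(I) = -1 - I ≠ 0, so z = I is a (simple) pole.
  P(-I) = -1 + I ≠ 0, so z = -I is a (simple) pole.

Poles of f: {-I, I}

Final answer: {-I, I}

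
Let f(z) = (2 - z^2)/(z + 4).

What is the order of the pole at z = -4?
1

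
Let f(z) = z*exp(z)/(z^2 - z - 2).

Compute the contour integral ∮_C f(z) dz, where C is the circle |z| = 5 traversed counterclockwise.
By the residue theorem, ∮_C f(z) dz = 2πi · (sum of the residues of f at the poles inside |z| = 5).

The denominator factors as (z - 2)*(z + 1), so the singularities of f are simple poles at z = 2, z = -1.
  |2|² = 4 < 25 = 5², so this pole is inside the contour.
  |-1|² = 1 < 25 = 5², so this pole is inside the contour.

With P(z) = z*exp(z) and Q(z) = z^2 - z - 2, each pole is simple, so Res(f, z₀) = P(z₀)/Q'(z₀) with Q'(z) = 2*z - 1.
  Res(f, 2) = P(2)/Q'(2) = (2*exp(2))/(3) = 2*exp(2)/3
  Res(f, -1) = P(-1)/Q'(-1) = (-exp(-1))/(-3) = exp(-1)/3

Sum of residues inside C: exp(-1)/3 + 2*exp(2)/3
∮_C f(z) dz = 2πi · (exp(-1)/3 + 2*exp(2)/3) = 2*I*pi*exp(-1)/3 + 4*I*pi*exp(2)/3

Final answer: 2*I*pi*exp(-1)/3 + 4*I*pi*exp(2)/3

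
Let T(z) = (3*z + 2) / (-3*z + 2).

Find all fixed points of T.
T(z) = z means 3*z + 2 = z*(-3*z + 2), i.e.
  -3*z^2 - z - 2 = 0.
Discriminant: (-1)^2 - 4*(-3)*(-2) = -23, so the roots are complex conjugates.
  z = (1 ± I*sqrt(23))/(2*(-3))
Fixed points: {-1/6 - sqrt(23)*I/6, -1/6 + sqrt(23)*I/6}

Final answer: {-1/6 - sqrt(23)*I/6, -1/6 + sqrt(23)*I/6}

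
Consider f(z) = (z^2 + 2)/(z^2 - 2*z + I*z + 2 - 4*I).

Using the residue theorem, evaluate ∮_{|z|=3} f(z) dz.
By the residue theorem, ∮_C f(z) dz = 2πi · (sum of the residues of f at the poles inside |z| = 3).

The denominator factors as (z + 2*I)*(z - 2 - I), so the singularities of f are simple poles at z = -2*I, z = 2 + I.
  |-2*I|² = 4 < 9 = 3², so this pole is inside the contour.
  |2 + I|² = 5 < 9 = 3², so this pole is inside the contour.

With P(z) = z^2 + 2 and Q(z) = z^2 - 2*z + I*z + 2 - 4*I, each pole is simple, so Res(f, z₀) = P(z₀)/Q'(z₀) with Q'(z) = 2*z - 2 + I.
  Res(f, -2*I) = P(-2*I)/Q'(-2*I) = (-2)/(-2 - 3*I) = 4/13 - 6*I/13
  Res(f, 2 + I) = P(2 + I)/Q'(2 + I) = (5 + 4*I)/(2 + 3*I) = 22/13 - 7*I/13

Sum of residues inside C: 2 - I
∮_C f(z) dz = 2πi · (2 - I) = pi*(2 + 4*I)

Final answer: pi*(2 + 4*I)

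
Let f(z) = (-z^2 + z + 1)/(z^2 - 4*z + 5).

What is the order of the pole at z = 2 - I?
1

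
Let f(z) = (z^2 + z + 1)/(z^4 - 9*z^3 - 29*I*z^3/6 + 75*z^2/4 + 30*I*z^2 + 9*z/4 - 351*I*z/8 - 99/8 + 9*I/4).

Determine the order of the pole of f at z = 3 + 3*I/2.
3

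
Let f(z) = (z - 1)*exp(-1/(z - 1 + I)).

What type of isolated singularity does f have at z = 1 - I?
Let u = z - 1 + I. Then
  e^(-1/u) = Σ_{k≥0} (-1)^k/(k!·u^k) = 1 - 1/u + 1/(2*u^2) - 1/(6*u^3) + ...
which has infinitely many negative powers of u, so exp(-1/(z - 1 + I)) has an essential singularity at z = 1 - I.
The extra factor z - 1 is a nonzero polynomial; if the product had at most a pole at z = 1 - I, dividing by that polynomial would leave exp(-1/(z - 1 + I)) with at most a pole too — contradiction. (Equivalently, the product's Laurent series still has infinitely many negative powers.)
So the singularity is essential.

Final answer: essential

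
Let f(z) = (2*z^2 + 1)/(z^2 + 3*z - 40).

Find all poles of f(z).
The singularities of f are the zeros of the denominator. Factoring,
  z^2 + 3*z - 40 = (z + 8)*(z - 5)
so the candidates are z = -8, z = 5.

Check the numerator P(z) = 2*z^2 + 1 at each one:
  P(-8) = 129 ≠ 0, so z = -8 is a (simple) pole.
  P(5) = 51 ≠ 0, so z = 5 is a (simple) pole.

Poles of f: {-8, 5}

Final answer: {-8, 5}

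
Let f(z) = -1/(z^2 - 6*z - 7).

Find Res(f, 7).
Write f(z) = P(z)/Q(z) with P(z) = -1 and Q(z) = z^2 - 6*z - 7.
The denominator factors as Q(z) = (z - 7)*(z + 1), so z = 7 is a simple zero of Q and P is analytic there; z = 7 is therefore a simple pole and
  Res(f, z₀) = P(z₀)/Q'(z₀).

Q'(z) = 2*z - 6, so Q'(7) = 8.
P(7) = -1.

Res(f, 7) = (-1)/(8) = -1/8

Final answer: -1/8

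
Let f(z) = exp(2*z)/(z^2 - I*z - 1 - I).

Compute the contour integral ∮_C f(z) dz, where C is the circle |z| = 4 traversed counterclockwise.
pi*(-2/5 - 4*I/5)*exp(-2) + pi*(2/5 + 4*I/5)*exp(2 + 2*I)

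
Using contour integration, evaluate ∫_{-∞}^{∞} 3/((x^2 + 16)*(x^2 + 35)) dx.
Let f(z) = 3/((z^2 + 16)*(z^2 + 35)). The denominator has no real zeros and deg Q - deg P = 4 ≥ 2, so the integral of f over the upper semicircle |z| = R tends to 0 as R → ∞. Closing the contour in the upper half-plane,
  ∫_{-∞}^{∞} f(x) dx = 2πi · Σ Res(f, z_k)  over the poles with Im z_k > 0.

Zeros of the denominator: z^2 + 35 = 0 gives z = ±sqrt(35)*I; z^2 + 16 = 0 gives z = ±4*I.
Upper half-plane: z = 4*I, z = sqrt(35)*I (simple).

Each pole is a simple zero of Q(z) = z^4 + 51*z^2 + 560, so Res(f, z₀) = P(z₀)/Q'(z₀) with P(z) = 3, Q'(z) = 4*z^3 + 102*z:
  Res(f, 4*I) = (3)/(152*I) = -3*I/152
  Res(f, sqrt(35)*I) = (3)/(-38*sqrt(35)*I) = 3*sqrt(35)*I/1330

Sum of residues: 3*I*(-35 + 4*sqrt(35))/5320
∫_{-∞}^{∞} f(x) dx = 2πi · (3*I*(-35 + 4*sqrt(35))/5320) = 3*pi*(35 - 4*sqrt(35))/2660

Final answer: 3*pi*(35 - 4*sqrt(35))/2660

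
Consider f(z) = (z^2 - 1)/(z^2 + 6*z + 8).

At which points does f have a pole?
The singularities of f are the zeros of the denominator. Factoring,
  z^2 + 6*z + 8 = (z + 2)*(z + 4)
so the candidates are z = -2, z = -4.

Check the numerator P(z) = z^2 - 1 at each one:
  P(-2) = 3 ≠ 0, so z = -2 is a (simple) pole.
  P(-4) = 15 ≠ 0, so z = -4 is a (simple) pole.

Poles of f: {-4, -2}

Final answer: {-4, -2}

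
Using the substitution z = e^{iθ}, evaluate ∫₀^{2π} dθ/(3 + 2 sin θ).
2*sqrt(5)*pi/5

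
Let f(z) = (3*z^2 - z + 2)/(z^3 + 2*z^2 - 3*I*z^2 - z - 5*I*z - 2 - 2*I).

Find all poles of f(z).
The singularities of f are the zeros of the denominator. Factoring,
  z^3 + 2*z^2 - 3*I*z^2 - z - 5*I*z - 2 - 2*I = (z + 1 - I)*(z - 2*I)*(z + 1)
so the candidates are z = -1 + I, z = 2*I, z = -1.

Check the numerator P(z) = 3*z^2 - z + 2 at each one:
  P(-1 + I) = 3 - 7*I ≠ 0, so z = -1 + I is a (simple) pole.
  P(2*I) = -10 - 2*I ≠ 0, so z = 2*I is a (simple) pole.
  P(-1) = 6 ≠ 0, so z = -1 is a (simple) pole.

Poles of f: {-1, -1 + I, 2*I}

Final answer: {-1, -1 + I, 2*I}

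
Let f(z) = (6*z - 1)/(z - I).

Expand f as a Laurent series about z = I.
Put w = z - (I), i.e. z = w + I. The denominator is w, so it suffices to rewrite the numerator in powers of w.

P(z) = 6*z - 1
P(w + I) = -1 + 6*I + 6*w

Dividing each term by w:
  f = (-1 + 6*I)/w + 6

Substituting back w = z - I:
  f(z) = (-1 + 6*I)/(z - I) + 6

The series is finite because the numerator is a polynomial; the negative powers form the principal part, and the coefficient of 1/(z - I) gives Res(f, I) = -1 + 6*I.

Final answer: (-1 + 6*I)/(z - I) + 6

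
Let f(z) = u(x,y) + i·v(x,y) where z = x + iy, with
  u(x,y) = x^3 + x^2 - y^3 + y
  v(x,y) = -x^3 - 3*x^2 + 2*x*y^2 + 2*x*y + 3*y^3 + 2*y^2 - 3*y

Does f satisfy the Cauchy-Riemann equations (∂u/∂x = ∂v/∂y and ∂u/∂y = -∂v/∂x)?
∂u/∂x = 3*x^2 + 2*x
∂v/∂y = 4*x*y + 2*x + 9*y^2 + 4*y - 3
∂u/∂y = 1 - 3*y^2
∂v/∂x = -3*x^2 - 6*x + 2*y^2 + 2*y
∂u/∂x ≠ ∂v/∂y and ∂u/∂y ≠ -∂v/∂x; the Cauchy-Riemann equations are not satisfied, so f is not analytic.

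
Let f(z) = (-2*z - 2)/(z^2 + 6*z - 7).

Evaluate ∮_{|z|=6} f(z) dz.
By the residue theorem, ∮_C f(z) dz = 2πi · (sum of the residues of f at the poles inside |z| = 6).

The denominator factors as (z - 1)*(z + 7), so the singularities of f are simple poles at z = 1, z = -7.
  |1|² = 1 < 36 = 6², so this pole is inside the contour.
  |-7|² = 49 > 36 = 6², so this pole is outside the contour.

With P(z) = -2*z - 2 and Q(z) = z^2 + 6*z - 7, each pole is simple, so Res(f, z₀) = P(z₀)/Q'(z₀) with Q'(z) = 2*z + 6.
  Res(f, 1) = P(1)/Q'(1) = (-4)/(8) = -1/2

∮_C f(z) dz = 2πi · (-1/2) = -I*pi

Final answer: -I*pi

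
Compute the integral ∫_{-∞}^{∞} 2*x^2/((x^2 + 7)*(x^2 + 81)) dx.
Let f(z) = 2*z^2/((z^2 + 7)*(z^2 + 81)). The denominator has no real zeros and deg Q - deg P = 2 ≥ 2, so the integral of f over the upper semicircle |z| = R tends to 0 as R → ∞. Closing the contour in the upper half-plane,
  ∫_{-∞}^{∞} f(x) dx = 2πi · Σ Res(f, z_k)  over the poles with Im z_k > 0.

Zeros of the denominator: z^2 + 81 = 0 gives z = ±9*I; z^2 + 7 = 0 gives z = ±sqrt(7)*I.
Upper half-plane: z = 9*I, z = sqrt(7)*I (simple).

Each pole is a simple zero of Q(z) = z^4 + 88*z^2 + 567, so Res(f, z₀) = P(z₀)/Q'(z₀) with P(z) = 2*z^2, Q'(z) = 4*z^3 + 176*z:
  Res(f, 9*I) = (-162)/(-1332*I) = -9*I/74
  Res(f, sqrt(7)*I) = (-14)/(148*sqrt(7)*I) = sqrt(7)*I/74

Sum of residues: I*(-9 + sqrt(7))/74
∫_{-∞}^{∞} f(x) dx = 2πi · (I*(-9 + sqrt(7))/74) = pi*(9 - sqrt(7))/37

Final answer: pi*(9 - sqrt(7))/37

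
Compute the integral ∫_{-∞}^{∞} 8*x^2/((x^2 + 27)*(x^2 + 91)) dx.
Let f(z) = 8*z^2/((z^2 + 27)*(z^2 + 91)). The denominator has no real zeros and deg Q - deg P = 2 ≥ 2, so the integral of f over the upper semicircle |z| = R tends to 0 as R → ∞. Closing the contour in the upper half-plane,
  ∫_{-∞}^{∞} f(x) dx = 2πi · Σ Res(f, z_k)  over the poles with Im z_k > 0.

Zeros of the denominator: z^2 + 91 = 0 gives z = ±sqrt(91)*I; z^2 + 27 = 0 gives z = ±3*sqrt(3)*I.
Upper half-plane: z = 3*sqrt(3)*I, z = sqrt(91)*I (simple).

Each pole is a simple zero of Q(z) = z^4 + 118*z^2 + 2457, so Res(f, z₀) = P(z₀)/Q'(z₀) with P(z) = 8*z^2, Q'(z) = 4*z^3 + 236*z:
  Res(f, 3*sqrt(3)*I) = (-216)/(384*sqrt(3)*I) = 3*sqrt(3)*I/16
  Res(f, sqrt(91)*I) = (-728)/(-128*sqrt(91)*I) = -sqrt(91)*I/16

Sum of residues: I*(-sqrt(91) + 3*sqrt(3))/16
∫_{-∞}^{∞} f(x) dx = 2πi · (I*(-sqrt(91) + 3*sqrt(3))/16) = pi*(-3*sqrt(3) + sqrt(91))/8

Final answer: pi*(-3*sqrt(3) + sqrt(91))/8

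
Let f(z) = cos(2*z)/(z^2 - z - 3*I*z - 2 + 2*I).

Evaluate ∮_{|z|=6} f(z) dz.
By the residue theorem, ∮_C f(z) dz = 2πi · (sum of the residues of f at the poles inside |z| = 6).

The denominator factors as (z - 1 - I)*(z - 2*I), so the singularities of f are simple poles at z = 1 + I, z = 2*I.
  |1 + I|² = 2 < 36 = 6², so this pole is inside the contour.
  |2*I|² = 4 < 36 = 6², so this pole is inside the contour.

With P(z) = cos(2*z) and Q(z) = z^2 - z - 3*I*z - 2 + 2*I, each pole is simple, so Res(f, z₀) = P(z₀)/Q'(z₀) with Q'(z) = 2*z - 1 - 3*I.
  Res(f, 1 + I) = P(1 + I)/Q'(1 + I) = (cos(2 + 2*I))/(1 - I) = (1/2 + I/2)*cos(2 + 2*I)
  Res(f, 2*I) = P(2*I)/Q'(2*I) = (cosh(4))/(-1 + I) = (-1/2 - I/2)*cosh(4)

Sum of residues inside C: (-1/2 - I/2)*cosh(4) + (1/2 + I/2)*cos(2 + 2*I)
∮_C f(z) dz = 2πi · ((-1/2 - I/2)*cosh(4) + (1/2 + I/2)*cos(2 + 2*I)) = pi*(1 - I)*cosh(4) + pi*(-1 + I)*cos(2 + 2*I)

Final answer: pi*(1 - I)*cosh(4) + pi*(-1 + I)*cos(2 + 2*I)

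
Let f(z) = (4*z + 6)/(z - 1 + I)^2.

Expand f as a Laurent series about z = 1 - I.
Put w = z - (1 - I), i.e. z = w + 1 - I. The denominator is w^2, so it suffices to rewrite the numerator in powers of w.

P(z) = 4*z + 6
P(w + 1 - I) = 10 - 4*I + 4*w

Dividing each term by w^2:
  f = (10 - 4*I)/w^2 + 4/w

Substituting back w = z - 1 + I:
  f(z) = (10 - 4*I)/(z - 1 + I)^2 + 4/(z - 1 + I)

The series is finite because the numerator is a polynomial; the negative powers form the principal part, and the coefficient of 1/(z - 1 + I) gives Res(f, 1 - I) = 4.

Final answer: (10 - 4*I)/(z - 1 + I)^2 + 4/(z - 1 + I)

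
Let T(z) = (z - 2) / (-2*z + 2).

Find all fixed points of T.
T(z) = z means z - 2 = z*(-2*z + 2), i.e.
  -2*z^2 + z + 2 = 0.
Discriminant: (1)^2 - 4*(-2)*(2) = 17, so the roots are real.
  z = (-1 ± sqrt(17))/(2*(-2))
Fixed points: {1/4 - sqrt(17)/4, 1/4 + sqrt(17)/4}

Final answer: {1/4 - sqrt(17)/4, 1/4 + sqrt(17)/4}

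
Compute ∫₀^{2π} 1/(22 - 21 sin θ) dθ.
Call the integral J. The integrand is 2π-periodic and we integrate over a full period, so shifting θ does not change the value (θ → θ + π/2 turns sin θ into cos θ; θ → θ + π flips the sign of the trig term). Hence
  J = ∫₀^{2π} dθ/(22 + 21 cos θ).
Put z = e^{iθ}: then cos θ = (z + 1/z)/2, dθ = dz/(iz), and z runs once counterclockwise around |z| = 1:
  J = ∮_{|z|=1} 1/(22 + 21*(z + 1/z)/2) · dz/(iz) = (2/i) ∮_{|z|=1} dz/(21*z^2 + 44*z + 21).
The roots of 21*z^2 + 44*z + 21 are z = (-22 ± sqrt(22^2 - 21^2))/21, with sqrt(43) = sqrt(43); their product is 1, so only z₊ = -22/21 + sqrt(43)/21 lies inside the unit circle (z₋ = -22/21 - sqrt(43)/21 lies outside).
z₊ is a simple zero of q(z) = 21*z^2 + 44*z + 21, so Res(1/q, z₊) = 1/q'(z₊) with q'(z) = 42*z + 44; and q'(z₊) = 21*(z₊ - z₋) = 2*sqrt(43).
Therefore J = (2/i) · 2πi · 1/(2*sqrt(43)) = 2*pi/(sqrt(43)) = 2*sqrt(43)*pi/43

Final answer: 2*sqrt(43)*pi/43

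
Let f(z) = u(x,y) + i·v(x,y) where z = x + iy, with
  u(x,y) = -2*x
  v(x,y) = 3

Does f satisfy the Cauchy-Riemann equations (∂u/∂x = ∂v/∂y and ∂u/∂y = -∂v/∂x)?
∂u/∂x = -2
∂v/∂y = 0
∂u/∂y = 0
∂v/∂x = 0
∂u/∂x ≠ ∂v/∂y; the Cauchy-Riemann equations are not satisfied, so f is not analytic.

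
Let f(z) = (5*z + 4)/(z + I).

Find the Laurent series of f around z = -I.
Put w = z - (-I), i.e. z = w - I. The denominator is w, so it suffices to rewrite the numerator in powers of w.

P(z) = 5*z + 4
P(w - I) = 4 - 5*I + 5*w

Dividing each term by w:
  f = (4 - 5*I)/w + 5

Substituting back w = z + I:
  f(z) = (4 - 5*I)/(z + I) + 5

The series is finite because the numerator is a polynomial; the negative powers form the principal part, and the coefficient of 1/(z + I) gives Res(f, -I) = 4 - 5*I.

Final answer: (4 - 5*I)/(z + I) + 5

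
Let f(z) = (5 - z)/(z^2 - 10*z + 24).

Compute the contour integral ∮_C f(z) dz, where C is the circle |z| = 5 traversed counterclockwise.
By the residue theorem, ∮_C f(z) dz = 2πi · (sum of the residues of f at the poles inside |z| = 5).

The denominator factors as (z - 6)*(z - 4), so the singularities of f are simple poles at z = 6, z = 4.
  |6|² = 36 > 25 = 5², so this pole is outside the contour.
  |4|² = 16 < 25 = 5², so this pole is inside the contour.

With P(z) = 5 - z and Q(z) = z^2 - 10*z + 24, each pole is simple, so Res(f, z₀) = P(z₀)/Q'(z₀) with Q'(z) = 2*z - 10.
  Res(f, 4) = P(4)/Q'(4) = (1)/(-2) = -1/2

∮_C f(z) dz = 2πi · (-1/2) = -I*pi

Final answer: -I*pi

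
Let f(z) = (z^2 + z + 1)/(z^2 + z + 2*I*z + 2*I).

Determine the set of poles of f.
{-1, -2*I}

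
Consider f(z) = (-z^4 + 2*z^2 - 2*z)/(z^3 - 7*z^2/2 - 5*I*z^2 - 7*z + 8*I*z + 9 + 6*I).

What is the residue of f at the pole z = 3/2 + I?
-109/500 + 153*I/125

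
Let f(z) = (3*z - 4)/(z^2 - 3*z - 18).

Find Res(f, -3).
Write f(z) = P(z)/Q(z) with P(z) = 3*z - 4 and Q(z) = z^2 - 3*z - 18.
The denominator factors as Q(z) = (z + 3)*(z - 6), so z = -3 is a simple zero of Q and P is analytic there; z = -3 is therefore a simple pole and
  Res(f, z₀) = P(z₀)/Q'(z₀).

Q'(z) = 2*z - 3, so Q'(-3) = -9.
P(-3) = -13.

Res(f, -3) = (-13)/(-9) = 13/9

Final answer: 13/9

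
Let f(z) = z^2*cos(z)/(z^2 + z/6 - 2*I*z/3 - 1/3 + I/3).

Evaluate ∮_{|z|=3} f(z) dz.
By the residue theorem, ∮_C f(z) dz = 2πi · (sum of the residues of f at the poles inside |z| = 3).

The denominator factors as (z - 1/2)*(z + 2/3 - 2*I/3), so the singularities of f are simple poles at z = 1/2, z = -2/3 + 2*I/3.
  |1/2|² = 1/4 < 9 = 3², so this pole is inside the contour.
  |-2/3 + 2*I/3|² = 8/9 < 9 = 3², so this pole is inside the contour.

With P(z) = z^2*cos(z) and Q(z) = z^2 + z/6 - 2*I*z/3 - 1/3 + I/3, each pole is simple, so Res(f, z₀) = P(z₀)/Q'(z₀) with Q'(z) = 2*z + 1/6 - 2*I/3.
  Res(f, 1/2) = P(1/2)/Q'(1/2) = (cos(1/2)/4)/(7/6 - 2*I/3) = (21/130 + 6*I/65)*cos(1/2)
  Res(f, -2/3 + 2*I/3) = P(-2/3 + 2*I/3)/Q'(-2/3 + 2*I/3) = (-8*I*cos(2/3 - 2*I/3)/9)/(-7/6 + 2*I/3) = (-64/195 + 112*I/195)*cos(2/3 - 2*I/3)

Sum of residues inside C: (21/130 + 6*I/65)*cos(1/2) + (-64/195 + 112*I/195)*cos(2/3 - 2*I/3)
∮_C f(z) dz = 2πi · ((21/130 + 6*I/65)*cos(1/2) + (-64/195 + 112*I/195)*cos(2/3 - 2*I/3)) = pi*(-224/195 - 128*I/195)*cos(2/3 - 2*I/3) + pi*(-12/65 + 21*I/65)*cos(1/2)

Final answer: pi*(-224/195 - 128*I/195)*cos(2/3 - 2*I/3) + pi*(-12/65 + 21*I/65)*cos(1/2)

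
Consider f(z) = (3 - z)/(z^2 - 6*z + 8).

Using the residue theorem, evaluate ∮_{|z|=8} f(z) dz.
By the residue theorem, ∮_C f(z) dz = 2πi · (sum of the residues of f at the poles inside |z| = 8).

The denominator factors as (z - 2)*(z - 4), so the singularities of f are simple poles at z = 2, z = 4.
  |2|² = 4 < 64 = 8², so this pole is inside the contour.
  |4|² = 16 < 64 = 8², so this pole is inside the contour.

With P(z) = 3 - z and Q(z) = z^2 - 6*z + 8, each pole is simple, so Res(f, z₀) = P(z₀)/Q'(z₀) with Q'(z) = 2*z - 6.
  Res(f, 2) = P(2)/Q'(2) = (1)/(-2) = -1/2
  Res(f, 4) = P(4)/Q'(4) = (-1)/(2) = -1/2

Sum of residues inside C: -1
∮_C f(z) dz = 2πi · (-1) = -2*I*pi

Final answer: -2*I*pi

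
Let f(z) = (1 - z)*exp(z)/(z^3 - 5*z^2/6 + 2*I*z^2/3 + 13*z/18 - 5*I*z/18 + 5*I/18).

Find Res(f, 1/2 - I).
(-378/505 - 144*I/505)*exp(1/2 - I)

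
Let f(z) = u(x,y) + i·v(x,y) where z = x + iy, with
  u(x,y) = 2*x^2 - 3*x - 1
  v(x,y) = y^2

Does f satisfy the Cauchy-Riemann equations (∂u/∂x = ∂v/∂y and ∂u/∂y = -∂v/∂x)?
∂u/∂x = 4*x - 3
∂v/∂y = 2*y
∂u/∂y = 0
∂v/∂x = 0
∂u/∂x ≠ ∂v/∂y; the Cauchy-Riemann equations are not satisfied, so f is not analytic.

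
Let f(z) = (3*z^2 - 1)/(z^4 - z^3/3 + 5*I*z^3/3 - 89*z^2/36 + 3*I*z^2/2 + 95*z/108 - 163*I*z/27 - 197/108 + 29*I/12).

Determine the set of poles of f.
The singularities of f are the zeros of the denominator. Factoring,
  z^4 - z^3/3 + 5*I*z^3/3 - 89*z^2/36 + 3*I*z^2/2 + 95*z/108 - 163*I*z/27 - 197/108 + 29*I/12 = (z - 1/3 - I/3)*(z - 1/2 + 2*I)*(z - 3/2 + I/3)*(z + 2 - I/3)
so the candidates are z = 1/3 + I/3, z = 1/2 - 2*I, z = 3/2 - I/3, z = -2 + I/3.

Check the numerator P(z) = 3*z^2 - 1 at each one:
  P(1/3 + I/3) = -1 + 2*I/3 ≠ 0, so z = 1/3 + I/3 is a (simple) pole.
  P(1/2 - 2*I) = -49/4 - 6*I ≠ 0, so z = 1/2 - 2*I is a (simple) pole.
  P(3/2 - I/3) = 65/12 - 3*I ≠ 0, so z = 3/2 - I/3 is a (simple) pole.
  P(-2 + I/3) = 32/3 - 4*I ≠ 0, so z = -2 + I/3 is a (simple) pole.

Poles of f: {-2 + I/3, 1/3 + I/3, 1/2 - 2*I, 3/2 - I/3}

Final answer: {-2 + I/3, 1/3 + I/3, 1/2 - 2*I, 3/2 - I/3}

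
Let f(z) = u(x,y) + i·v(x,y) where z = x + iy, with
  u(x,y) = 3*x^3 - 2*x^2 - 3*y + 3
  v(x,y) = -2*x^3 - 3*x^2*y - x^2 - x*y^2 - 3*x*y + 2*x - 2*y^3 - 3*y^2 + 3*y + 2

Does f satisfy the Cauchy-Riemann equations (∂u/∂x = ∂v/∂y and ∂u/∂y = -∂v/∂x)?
∂u/∂x = 9*x^2 - 4*x
∂v/∂y = -3*x^2 - 2*x*y - 3*x - 6*y^2 - 6*y + 3
∂u/∂y = -3
∂v/∂x = -6*x^2 - 6*x*y - 2*x - y^2 - 3*y + 2
∂u/∂x ≠ ∂v/∂y and ∂u/∂y ≠ -∂v/∂x; the Cauchy-Riemann equations are not satisfied, so f is not analytic.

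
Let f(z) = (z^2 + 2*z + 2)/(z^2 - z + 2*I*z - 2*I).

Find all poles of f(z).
The singularities of f are the zeros of the denominator. Factoring,
  z^2 - z + 2*I*z - 2*I = (z - 1)*(z + 2*I)
so the candidates are z = 1, z = -2*I.

Check the numerator P(z) = z^2 + 2*z + 2 at each one:
  P(1) = 5 ≠ 0, so z = 1 is a (simple) pole.
  P(-2*I) = -2 - 4*I ≠ 0, so z = -2*I is a (simple) pole.

Poles of f: {-2*I, 1}

Final answer: {-2*I, 1}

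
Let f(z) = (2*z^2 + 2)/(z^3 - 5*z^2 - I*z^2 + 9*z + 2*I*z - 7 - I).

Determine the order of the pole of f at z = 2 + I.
Factor the denominator:
  z^3 - 5*z^2 - I*z^2 + 9*z + 2*I*z - 7 - I = (z - 2 - I)^2*(z - 1 + I)

The numerator P(z) = 2*z^2 + 2 has P(2 + I) = 8 + 8*I ≠ 0, so no factor of (z - 2 - I) cancels.
Near z = 2 + I we can therefore write f(z) = g(z)/(z - 2 - I)^2 with g analytic at 2 + I and g(2 + I) ≠ 0 (g is the numerator divided by the remaining denominator factors).

Hence z = 2 + I is a pole of order 2.

Final answer: 2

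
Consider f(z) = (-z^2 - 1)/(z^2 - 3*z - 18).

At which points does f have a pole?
The singularities of f are the zeros of the denominator. Factoring,
  z^2 - 3*z - 18 = (z - 6)*(z + 3)
so the candidates are z = 6, z = -3.

Check the numerator P(z) = -z^2 - 1 at each one:
  P(6) = -37 ≠ 0, so z = 6 is a (simple) pole.
  P(-3) = -10 ≠ 0, so z = -3 is a (simple) pole.

Poles of f: {-3, 6}

Final answer: {-3, 6}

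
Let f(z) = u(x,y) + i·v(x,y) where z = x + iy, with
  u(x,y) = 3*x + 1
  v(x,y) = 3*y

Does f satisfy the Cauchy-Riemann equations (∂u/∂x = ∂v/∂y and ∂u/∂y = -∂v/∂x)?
∂u/∂x = 3
∂v/∂y = 3
∂u/∂y = 0
∂v/∂x = 0
∂u/∂x = ∂v/∂y and ∂u/∂y = -∂v/∂x hold identically; f is analytic.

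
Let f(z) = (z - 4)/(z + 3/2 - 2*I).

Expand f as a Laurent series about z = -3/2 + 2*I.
(-11/2 + 2*I)/(z + 3/2 - 2*I) + 1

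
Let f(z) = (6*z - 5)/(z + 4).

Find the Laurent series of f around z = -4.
-29/(z + 4) + 6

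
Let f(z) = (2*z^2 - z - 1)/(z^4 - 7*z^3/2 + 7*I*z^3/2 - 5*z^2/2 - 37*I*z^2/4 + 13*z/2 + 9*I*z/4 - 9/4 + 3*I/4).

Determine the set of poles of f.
The singularities of f are the zeros of the denominator. Factoring,
  z^4 - 7*z^3/2 + 7*I*z^3/2 - 5*z^2/2 - 37*I*z^2/4 + 13*z/2 + 9*I*z/4 - 9/4 + 3*I/4 = (z + I)*(z - 1/2)*(z + 3*I/2)*(z - 3 + I)
so the candidates are z = -I, z = 1/2, z = -3*I/2, z = 3 - I.

Check the numerator P(z) = 2*z^2 - z - 1 at each one:
  P(-I) = -3 + I ≠ 0, so z = -I is a (simple) pole.
  P(1/2) = -1 ≠ 0, so z = 1/2 is a (simple) pole.
  P(-3*I/2) = -11/2 + 3*I/2 ≠ 0, so z = -3*I/2 is a (simple) pole.
  P(3 - I) = 12 - 11*I ≠ 0, so z = 3 - I is a (simple) pole.

Poles of f: {-3*I/2, -I, 1/2, 3 - I}

Final answer: {-3*I/2, -I, 1/2, 3 - I}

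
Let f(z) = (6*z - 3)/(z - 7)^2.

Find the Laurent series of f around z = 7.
39/(z - 7)^2 + 6/(z - 7)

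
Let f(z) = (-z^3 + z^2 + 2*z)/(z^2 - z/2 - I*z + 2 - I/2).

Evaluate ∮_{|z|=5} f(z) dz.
By the residue theorem, ∮_C f(z) dz = 2πi · (sum of the residues of f at the poles inside |z| = 5).

The denominator factors as (z + I)*(z - 1/2 - 2*I), so the singularities of f are simple poles at z = -I, z = 1/2 + 2*I.
  |-I|² = 1 < 25 = 5², so this pole is inside the contour.
  |1/2 + 2*I|² = 17/4 < 25 = 5², so this pole is inside the contour.

With P(z) = -z^3 + z^2 + 2*z and Q(z) = z^2 - z/2 - I*z + 2 - I/2, each pole is simple, so Res(f, z₀) = P(z₀)/Q'(z₀) with Q'(z) = 2*z - 1/2 - I.
  Res(f, -I) = P(-I)/Q'(-I) = (-1 - 3*I)/(-1/2 - 3*I) = 38/37 - 6*I/37
  Res(f, 1/2 + 2*I) = P(1/2 + 2*I)/Q'(1/2 + 2*I) = (25/8 + 25*I/2)/(1/2 + 3*I) = 625/148 - 25*I/74

Sum of residues inside C: 21/4 - I/2
∮_C f(z) dz = 2πi · (21/4 - I/2) = pi*(1 + 21*I/2)

Final answer: pi*(1 + 21*I/2)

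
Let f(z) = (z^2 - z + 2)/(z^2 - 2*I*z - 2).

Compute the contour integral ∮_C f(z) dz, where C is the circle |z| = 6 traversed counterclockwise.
By the residue theorem, ∮_C f(z) dz = 2πi · (sum of the residues of f at the poles inside |z| = 6).

The denominator factors as (z - 1 - I)*(z + 1 - I), so the singularities of f are simple poles at z = 1 + I, z = -1 + I.
  |1 + I|² = 2 < 36 = 6², so this pole is inside the contour.
  |-1 + I|² = 2 < 36 = 6², so this pole is inside the contour.

With P(z) = z^2 - z + 2 and Q(z) = z^2 - 2*I*z - 2, each pole is simple, so Res(f, z₀) = P(z₀)/Q'(z₀) with Q'(z) = 2*z - 2*I.
  Res(f, 1 + I) = P(1 + I)/Q'(1 + I) = (1 + I)/(2) = 1/2 + I/2
  Res(f, -1 + I) = P(-1 + I)/Q'(-1 + I) = (3 - 3*I)/(-2) = -3/2 + 3*I/2

Sum of residues inside C: -1 + 2*I
∮_C f(z) dz = 2πi · (-1 + 2*I) = pi*(-4 - 2*I)

Final answer: pi*(-4 - 2*I)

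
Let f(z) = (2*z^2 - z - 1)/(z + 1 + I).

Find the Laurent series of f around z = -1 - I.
Put w = z - (-1 - I), i.e. z = w - 1 - I. The denominator is w, so it suffices to rewrite the numerator in powers of w.

P(z) = 2*z^2 - z - 1
P(w - 1 - I) = 5*I + (-5 - 4*I)*w + 2*w^2

Dividing each term by w:
  f = 5*I/w - 5 - 4*I + 2*w

Substituting back w = z + 1 + I:
  f(z) = 5*I/(z + 1 + I) - 5 - 4*I + 2*(z + 1 + I)

The series is finite because the numerator is a polynomial; the negative powers form the principal part, and the coefficient of 1/(z + 1 + I) gives Res(f, -1 - I) = 5*I.

Final answer: 5*I/(z + 1 + I) - 5 - 4*I + 2*(z + 1 + I)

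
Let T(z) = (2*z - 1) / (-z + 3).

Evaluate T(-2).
Substitute z = -2:
  numerator:   2*(-2) - 1 = -5
  denominator: -(-2) + 3 = 5
T(-2) = (-5)/(5) = -1

Final answer: -1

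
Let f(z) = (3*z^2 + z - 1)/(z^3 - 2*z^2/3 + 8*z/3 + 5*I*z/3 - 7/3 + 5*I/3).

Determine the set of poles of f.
The singularities of f are the zeros of the denominator. Factoring,
  z^3 - 2*z^2/3 + 8*z/3 + 5*I*z/3 - 7/3 + 5*I/3 = (z + 1/3 - 2*I)*(z + I)*(z - 1 + I)
so the candidates are z = -1/3 + 2*I, z = -I, z = 1 - I.

Check the numerator P(z) = 3*z^2 + z - 1 at each one:
  P(-1/3 + 2*I) = -13 - 2*I ≠ 0, so z = -1/3 + 2*I is a (simple) pole.
  P(-I) = -4 - I ≠ 0, so z = -I is a (simple) pole.
  P(1 - I) = -7*I ≠ 0, so z = 1 - I is a (simple) pole.

Poles of f: {-1/3 + 2*I, -I, 1 - I}

Final answer: {-1/3 + 2*I, -I, 1 - I}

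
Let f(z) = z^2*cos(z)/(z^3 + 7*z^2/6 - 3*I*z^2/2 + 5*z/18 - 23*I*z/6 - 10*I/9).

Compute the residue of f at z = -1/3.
(-1/435 + 17*I/435)*cos(1/3)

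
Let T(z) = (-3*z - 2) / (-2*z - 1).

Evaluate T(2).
8/5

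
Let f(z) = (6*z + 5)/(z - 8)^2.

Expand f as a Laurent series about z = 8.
Put w = z - (8), i.e. z = w + 8. The denominator is w^2, so it suffices to rewrite the numerator in powers of w.

P(z) = 6*z + 5
P(w + 8) = 53 + 6*w

Dividing each term by w^2:
  f = 53/w^2 + 6/w

Substituting back w = z - 8:
  f(z) = 53/(z - 8)^2 + 6/(z - 8)

The series is finite because the numerator is a polynomial; the negative powers form the principal part, and the coefficient of 1/(z - 8) gives Res(f, 8) = 6.

Final answer: 53/(z - 8)^2 + 6/(z - 8)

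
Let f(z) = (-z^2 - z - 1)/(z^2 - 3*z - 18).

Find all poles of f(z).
{-3, 6}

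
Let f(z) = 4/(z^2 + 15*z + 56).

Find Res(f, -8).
Write f(z) = P(z)/Q(z) with P(z) = 4 and Q(z) = z^2 + 15*z + 56.
The denominator factors as Q(z) = (z + 7)*(z + 8), so z = -8 is a simple zero of Q and P is analytic there; z = -8 is therefore a simple pole and
  Res(f, z₀) = P(z₀)/Q'(z₀).

Q'(z) = 2*z + 15, so Q'(-8) = -1.
P(-8) = 4.

Res(f, -8) = (4)/(-1) = -4

Final answer: -4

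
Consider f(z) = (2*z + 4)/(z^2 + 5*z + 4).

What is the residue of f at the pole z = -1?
Write f(z) = P(z)/Q(z) with P(z) = 2*z + 4 and Q(z) = z^2 + 5*z + 4.
The denominator factors as Q(z) = (z + 4)*(z + 1), so z = -1 is a simple zero of Q and P is analytic there; z = -1 is therefore a simple pole and
  Res(f, z₀) = P(z₀)/Q'(z₀).

Q'(z) = 2*z + 5, so Q'(-1) = 3.
P(-1) = 2.

Res(f, -1) = (2)/(3) = 2/3

Final answer: 2/3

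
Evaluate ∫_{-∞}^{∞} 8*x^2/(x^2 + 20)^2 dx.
Let f(z) = 8*z^2/(z^2 + 20)^2. The denominator has no real zeros and deg Q - deg P = 2 ≥ 2, so the integral of f over the upper semicircle |z| = R tends to 0 as R → ∞. Closing the contour in the upper half-plane,
  ∫_{-∞}^{∞} f(x) dx = 2πi · Σ Res(f, z_k)  over the poles with Im z_k > 0.

Zeros of the denominator: z^2 + 20 = 0 gives z = ±2*sqrt(5)*I.
Upper half-plane: z = 2*sqrt(5)*I (a pole of order 2).

Write f(z) = g(z)/(z - 2*sqrt(5)*I)^2 with g(z) = 8*z^2/(z + 2*sqrt(5)*I)^2. For a double pole, Res(f, z₀) = g'(z₀):
  g'(z) = 32*sqrt(5)*I*z/(z + 2*sqrt(5)*I)^3
  Res(f, 2*sqrt(5)*I) = g'(2*sqrt(5)*I) = -sqrt(5)*I/5

∫_{-∞}^{∞} f(x) dx = 2πi · (-sqrt(5)*I/5) = 2*sqrt(5)*pi/5

Final answer: 2*sqrt(5)*pi/5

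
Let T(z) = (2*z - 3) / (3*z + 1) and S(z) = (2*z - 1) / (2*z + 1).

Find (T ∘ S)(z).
(T ∘ S)(z) = T(S(z)) = ((2)*S(z) + (-3))/((3)*S(z) + (1)). Multiply numerator and denominator by 2*z + 1:
  numerator:   (2)*(2*z - 1) + (-3)*(2*z + 1) = -2*z - 5
  denominator: (3)*(2*z - 1) + (1)*(2*z + 1) = 8*z - 2
(T ∘ S)(z) = (-2*z - 5)/(8*z - 2)

Final answer: (-2*z - 5)/(8*z - 2)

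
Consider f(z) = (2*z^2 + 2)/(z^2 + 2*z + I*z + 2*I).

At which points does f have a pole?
{-2}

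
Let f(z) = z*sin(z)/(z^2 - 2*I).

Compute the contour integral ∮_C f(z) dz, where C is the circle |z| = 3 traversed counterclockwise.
By the residue theorem, ∮_C f(z) dz = 2πi · (sum of the residues of f at the poles inside |z| = 3).

The denominator factors as (z + 1 + I)*(z - 1 - I), so the singularities of f are simple poles at z = -1 - I, z = 1 + I.
  |-1 - I|² = 2 < 9 = 3², so this pole is inside the contour.
  |1 + I|² = 2 < 9 = 3², so this pole is inside the contour.

With P(z) = z*sin(z) and Q(z) = z^2 - 2*I, each pole is simple, so Res(f, z₀) = P(z₀)/Q'(z₀) with Q'(z) = 2*z.
  Res(f, -1 - I) = P(-1 - I)/Q'(-1 - I) = ((1 + I)*sin(1 + I))/(-2 - 2*I) = -sin(1 + I)/2
  Res(f, 1 + I) = P(1 + I)/Q'(1 + I) = ((1 + I)*sin(1 + I))/(2 + 2*I) = sin(1 + I)/2

Sum of residues inside C: 0
∮_C f(z) dz = 2πi · (0) = 0

Final answer: 0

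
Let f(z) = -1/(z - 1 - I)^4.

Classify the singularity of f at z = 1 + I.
Write f(z) = g(z)/(z - 1 - I)^4 with g(z) = -1.
g is entire and g(1 + I) = -1 ≠ 0, so no factor of (z - 1 - I) cancels: the Laurent expansion of f about z = 1 + I starts at the power -4, i.e. lim_{z→z₀} (z - z₀)^4 f(z) = -1 is finite and nonzero.
So z = 1 + I is a pole of order 4.

Final answer: pole of order 4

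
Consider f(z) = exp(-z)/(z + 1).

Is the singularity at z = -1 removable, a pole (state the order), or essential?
pole of order 1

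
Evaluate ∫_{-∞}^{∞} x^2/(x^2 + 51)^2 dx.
Let f(z) = z^2/(z^2 + 51)^2. The denominator has no real zeros and deg Q - deg P = 2 ≥ 2, so the integral of f over the upper semicircle |z| = R tends to 0 as R → ∞. Closing the contour in the upper half-plane,
  ∫_{-∞}^{∞} f(x) dx = 2πi · Σ Res(f, z_k)  over the poles with Im z_k > 0.

Zeros of the denominator: z^2 + 51 = 0 gives z = ±sqrt(51)*I.
Upper half-plane: z = sqrt(51)*I (a pole of order 2).

Write f(z) = g(z)/(z - sqrt(51)*I)^2 with g(z) = z^2/(z + sqrt(51)*I)^2. For a double pole, Res(f, z₀) = g'(z₀):
  g'(z) = 2*sqrt(51)*I*z/(z + sqrt(51)*I)^3
  Res(f, sqrt(51)*I) = g'(sqrt(51)*I) = -sqrt(51)*I/204

∫_{-∞}^{∞} f(x) dx = 2πi · (-sqrt(51)*I/204) = sqrt(51)*pi/102

Final answer: sqrt(51)*pi/102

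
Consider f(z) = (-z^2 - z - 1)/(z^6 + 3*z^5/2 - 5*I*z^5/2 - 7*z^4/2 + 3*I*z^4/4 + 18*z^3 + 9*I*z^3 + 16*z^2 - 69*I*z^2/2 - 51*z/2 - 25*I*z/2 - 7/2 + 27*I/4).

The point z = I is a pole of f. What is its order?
4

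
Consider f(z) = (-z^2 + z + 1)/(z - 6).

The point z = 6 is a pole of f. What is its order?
Factor the denominator:
  z - 6 = (z - 6)

The numerator P(z) = -z^2 + z + 1 has P(6) = -29 ≠ 0, so no factor of (z - 6) cancels.
Near z = 6 we can therefore write f(z) = g(z)/(z - 6) with g analytic at 6 and g(6) ≠ 0 (g is just the numerator).

Hence z = 6 is a pole of order 1.

Final answer: 1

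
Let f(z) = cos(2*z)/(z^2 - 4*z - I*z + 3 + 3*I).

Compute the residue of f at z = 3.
Write f(z) = P(z)/Q(z) with P(z) = cos(2*z) and Q(z) = z^2 - 4*z - I*z + 3 + 3*I.
The denominator factors as Q(z) = (z - 1 - I)*(z - 3), so z = 3 is a simple zero of Q and P is analytic there; z = 3 is therefore a simple pole and
  Res(f, z₀) = P(z₀)/Q'(z₀).

Q'(z) = 2*z - 4 - I, so Q'(3) = 2 - I.
P(3) = cos(6).

Res(f, 3) = (cos(6))/(2 - I) = (2/5 + I/5)*cos(6)

Final answer: (2/5 + I/5)*cos(6)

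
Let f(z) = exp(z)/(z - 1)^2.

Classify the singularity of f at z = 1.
Write f(z) = g(z)/(z - 1)^2 with g(z) = exp(z).
g is entire and g(1) = exp(1) ≠ 0, so no factor of (z - 1) cancels: the Laurent expansion of f about z = 1 starts at the power -2, i.e. lim_{z→z₀} (z - z₀)^2 f(z) = exp(1) is finite and nonzero.
So z = 1 is a pole of order 2.

Final answer: pole of order 2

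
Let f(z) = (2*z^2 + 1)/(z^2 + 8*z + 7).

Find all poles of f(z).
{-7, -1}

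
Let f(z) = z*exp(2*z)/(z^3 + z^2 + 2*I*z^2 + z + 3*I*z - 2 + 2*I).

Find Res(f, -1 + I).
Write f(z) = P(z)/Q(z) with P(z) = z*exp(2*z) and Q(z) = z^3 + z^2 + 2*I*z^2 + z + 3*I*z - 2 + 2*I.
The denominator factors as Q(z) = (z + 2*I)*(z + 1 - I)*(z + I), so z = -1 + I is a simple zero of Q and P is analytic there; z = -1 + I is therefore a simple pole and
  Res(f, z₀) = P(z₀)/Q'(z₀).

Q'(z) = 3*z^2 + 2*z + 4*I*z + 1 + 3*I, so Q'(-1 + I) = -5 - 5*I.
P(-1 + I) = (-1 + I)*exp(-2 + 2*I).

Res(f, -1 + I) = ((-1 + I)*exp(-2 + 2*I))/(-5 - 5*I) = -I*exp(-2 + 2*I)/5

Final answer: -I*exp(-2 + 2*I)/5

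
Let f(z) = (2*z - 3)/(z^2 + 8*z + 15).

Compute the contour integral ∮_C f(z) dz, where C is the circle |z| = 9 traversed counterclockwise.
4*I*pi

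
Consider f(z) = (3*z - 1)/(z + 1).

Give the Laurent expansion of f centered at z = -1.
Put w = z - (-1), i.e. z = w - 1. The denominator is w, so it suffices to rewrite the numerator in powers of w.

P(z) = 3*z - 1
P(w - 1) = -4 + 3*w

Dividing each term by w:
  f = -4/w + 3

Substituting back w = z + 1:
  f(z) = -4/(z + 1) + 3

The series is finite because the numerator is a polynomial; the negative powers form the principal part, and the coefficient of 1/(z + 1) gives Res(f, -1) = -4.

Final answer: -4/(z + 1) + 3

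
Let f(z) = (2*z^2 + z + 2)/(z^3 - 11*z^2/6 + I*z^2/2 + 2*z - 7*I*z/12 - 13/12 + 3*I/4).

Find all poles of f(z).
The singularities of f are the zeros of the denominator. Factoring,
  z^3 - 11*z^2/6 + I*z^2/2 + 2*z - 7*I*z/12 - 13/12 + 3*I/4 = (z - 1/2 - I)*(z - 1 + I/2)*(z - 1/3 + I)
so the candidates are z = 1/2 + I, z = 1 - I/2, z = 1/3 - I.

Check the numerator P(z) = 2*z^2 + z + 2 at each one:
  P(1/2 + I) = 1 + 3*I ≠ 0, so z = 1/2 + I is a (simple) pole.
  P(1 - I/2) = 9/2 - 5*I/2 ≠ 0, so z = 1 - I/2 is a (simple) pole.
  P(1/3 - I) = 5/9 - 7*I/3 ≠ 0, so z = 1/3 - I is a (simple) pole.

Poles of f: {1/3 - I, 1/2 + I, 1 - I/2}

Final answer: {1/3 - I, 1/2 + I, 1 - I/2}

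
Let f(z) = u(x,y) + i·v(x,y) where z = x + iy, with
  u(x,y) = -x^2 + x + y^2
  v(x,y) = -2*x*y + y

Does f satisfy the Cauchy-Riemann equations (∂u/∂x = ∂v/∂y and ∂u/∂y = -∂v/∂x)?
∂u/∂x = 1 - 2*x
∂v/∂y = 1 - 2*x
∂u/∂y = 2*y
∂v/∂x = -2*y
∂u/∂x = ∂v/∂y and ∂u/∂y = -∂v/∂x hold identically; f is analytic.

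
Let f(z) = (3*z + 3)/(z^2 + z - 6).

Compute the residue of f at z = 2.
Write f(z) = P(z)/Q(z) with P(z) = 3*z + 3 and Q(z) = z^2 + z - 6.
The denominator factors as Q(z) = (z - 2)*(z + 3), so z = 2 is a simple zero of Q and P is analytic there; z = 2 is therefore a simple pole and
  Res(f, z₀) = P(z₀)/Q'(z₀).

Q'(z) = 2*z + 1, so Q'(2) = 5.
P(2) = 9.

Res(f, 2) = (9)/(5) = 9/5

Final answer: 9/5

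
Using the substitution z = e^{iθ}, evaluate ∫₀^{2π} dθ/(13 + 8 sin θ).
Call the integral J. The integrand is 2π-periodic and we integrate over a full period, so shifting θ does not change the value (θ → θ + π/2 turns sin θ into cos θ). Hence
  J = ∫₀^{2π} dθ/(13 + 8 cos θ).
Put z = e^{iθ}: then cos θ = (z + 1/z)/2, dθ = dz/(iz), and z runs once counterclockwise around |z| = 1:
  J = ∮_{|z|=1} 1/(13 + 8*(z + 1/z)/2) · dz/(iz) = (2/i) ∮_{|z|=1} dz/(8*z^2 + 26*z + 8).
The roots of 8*z^2 + 26*z + 8 are z = (-13 ± sqrt(13^2 - 8^2))/8, with sqrt(105) = sqrt(105); their product is 1, so only z₊ = -13/8 + sqrt(105)/8 lies inside the unit circle (z₋ = -13/8 - sqrt(105)/8 lies outside).
z₊ is a simple zero of q(z) = 8*z^2 + 26*z + 8, so Res(1/q, z₊) = 1/q'(z₊) with q'(z) = 16*z + 26; and q'(z₊) = 8*(z₊ - z₋) = 2*sqrt(105).
Therefore J = (2/i) · 2πi · 1/(2*sqrt(105)) = 2*pi/(sqrt(105)) = 2*sqrt(105)*pi/105

Final answer: 2*sqrt(105)*pi/105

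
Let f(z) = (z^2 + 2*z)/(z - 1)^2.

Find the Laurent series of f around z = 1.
Put w = z - (1), i.e. z = w + 1. The denominator is w^2, so it suffices to rewrite the numerator in powers of w.

P(z) = z^2 + 2*z
P(w + 1) = 3 + 4*w + w^2

Dividing each term by w^2:
  f = 3/w^2 + 4/w + 1

Substituting back w = z - 1:
  f(z) = 3/(z - 1)^2 + 4/(z - 1) + 1

The series is finite because the numerator is a polynomial; the negative powers form the principal part, and the coefficient of 1/(z - 1) gives Res(f, 1) = 4.

Final answer: 3/(z - 1)^2 + 4/(z - 1) + 1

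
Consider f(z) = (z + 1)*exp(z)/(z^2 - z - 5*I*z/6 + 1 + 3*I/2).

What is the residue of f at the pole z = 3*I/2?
Write f(z) = P(z)/Q(z) with P(z) = (z + 1)*exp(z) and Q(z) = z^2 - z - 5*I*z/6 + 1 + 3*I/2.
The denominator factors as Q(z) = (z - 3*I/2)*(z - 1 + 2*I/3), so z = 3*I/2 is a simple zero of Q and P is analytic there; z = 3*I/2 is therefore a simple pole and
  Res(f, z₀) = P(z₀)/Q'(z₀).

Q'(z) = 2*z - 1 - 5*I/6, so Q'(3*I/2) = -1 + 13*I/6.
P(3*I/2) = (1 + 3*I/2)*exp(3*I/2).

Res(f, 3*I/2) = ((1 + 3*I/2)*exp(3*I/2))/(-1 + 13*I/6) = (81/205 - 132*I/205)*exp(3*I/2)

Final answer: (81/205 - 132*I/205)*exp(3*I/2)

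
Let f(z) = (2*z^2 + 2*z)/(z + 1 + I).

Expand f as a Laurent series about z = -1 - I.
Put w = z - (-1 - I), i.e. z = w - 1 - I. The denominator is w, so it suffices to rewrite the numerator in powers of w.

P(z) = 2*z^2 + 2*z
P(w - 1 - I) = -2 + 2*I + (-2 - 4*I)*w + 2*w^2

Dividing each term by w:
  f = (-2 + 2*I)/w - 2 - 4*I + 2*w

Substituting back w = z + 1 + I:
  f(z) = (-2 + 2*I)/(z + 1 + I) - 2 - 4*I + 2*(z + 1 + I)

The series is finite because the numerator is a polynomial; the negative powers form the principal part, and the coefficient of 1/(z + 1 + I) gives Res(f, -1 - I) = -2 + 2*I.

Final answer: (-2 + 2*I)/(z + 1 + I) - 2 - 4*I + 2*(z + 1 + I)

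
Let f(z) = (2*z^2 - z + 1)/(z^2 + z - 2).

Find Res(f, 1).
2/3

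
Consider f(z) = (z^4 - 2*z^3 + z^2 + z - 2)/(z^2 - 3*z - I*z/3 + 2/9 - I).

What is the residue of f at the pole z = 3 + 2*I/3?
2699/270 + 7481*I/810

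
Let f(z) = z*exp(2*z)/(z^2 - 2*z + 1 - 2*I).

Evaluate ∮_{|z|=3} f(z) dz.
By the residue theorem, ∮_C f(z) dz = 2πi · (sum of the residues of f at the poles inside |z| = 3).

The denominator factors as (z + I)*(z - 2 - I), so the singularities of f are simple poles at z = -I, z = 2 + I.
  |-I|² = 1 < 9 = 3², so this pole is inside the contour.
  |2 + I|² = 5 < 9 = 3², so this pole is inside the contour.

With P(z) = z*exp(2*z) and Q(z) = z^2 - 2*z + 1 - 2*I, each pole is simple, so Res(f, z₀) = P(z₀)/Q'(z₀) with Q'(z) = 2*z - 2.
  Res(f, -I) = P(-I)/Q'(-I) = (-I*exp(-2*I))/(-2 - 2*I) = (1/4 + I/4)*exp(-2*I)
  Res(f, 2 + I) = P(2 + I)/Q'(2 + I) = ((2 + I)*exp(4 + 2*I))/(2 + 2*I) = (3/4 - I/4)*exp(4 + 2*I)

Sum of residues inside C: (1/4 + I/4)*exp(-2*I) + (3/4 - I/4)*exp(4 + 2*I)
∮_C f(z) dz = 2πi · ((1/4 + I/4)*exp(-2*I) + (3/4 - I/4)*exp(4 + 2*I)) = pi*(1/2 + 3*I/2)*exp(4 + 2*I) + pi*(-1/2 + I/2)*exp(-2*I)

Final answer: pi*(1/2 + 3*I/2)*exp(4 + 2*I) + pi*(-1/2 + I/2)*exp(-2*I)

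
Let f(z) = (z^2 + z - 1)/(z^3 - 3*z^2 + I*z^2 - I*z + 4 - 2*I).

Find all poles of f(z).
The singularities of f are the zeros of the denominator. Factoring,
  z^3 - 3*z^2 + I*z^2 - I*z + 4 - 2*I = (z - 2)*(z + 1)*(z - 2 + I)
so the candidates are z = 2, z = -1, z = 2 - I.

Check the numerator P(z) = z^2 + z - 1 at each one:
  P(2) = 5 ≠ 0, so z = 2 is a (simple) pole.
  P(-1) = -1 ≠ 0, so z = -1 is a (simple) pole.
  P(2 - I) = 4 - 5*I ≠ 0, so z = 2 - I is a (simple) pole.

Poles of f: {-1, 2 - I, 2}

Final answer: {-1, 2 - I, 2}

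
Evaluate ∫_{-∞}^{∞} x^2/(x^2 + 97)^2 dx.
Let f(z) = z^2/(z^2 + 97)^2. The denominator has no real zeros and deg Q - deg P = 2 ≥ 2, so the integral of f over the upper semicircle |z| = R tends to 0 as R → ∞. Closing the contour in the upper half-plane,
  ∫_{-∞}^{∞} f(x) dx = 2πi · Σ Res(f, z_k)  over the poles with Im z_k > 0.

Zeros of the denominator: z^2 + 97 = 0 gives z = ±sqrt(97)*I.
Upper half-plane: z = sqrt(97)*I (a pole of order 2).

Write f(z) = g(z)/(z - sqrt(97)*I)^2 with g(z) = z^2/(z + sqrt(97)*I)^2. For a double pole, Res(f, z₀) = g'(z₀):
  g'(z) = 2*sqrt(97)*I*z/(z + sqrt(97)*I)^3
  Res(f, sqrt(97)*I) = g'(sqrt(97)*I) = -sqrt(97)*I/388

∫_{-∞}^{∞} f(x) dx = 2πi · (-sqrt(97)*I/388) = sqrt(97)*pi/194

Final answer: sqrt(97)*pi/194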